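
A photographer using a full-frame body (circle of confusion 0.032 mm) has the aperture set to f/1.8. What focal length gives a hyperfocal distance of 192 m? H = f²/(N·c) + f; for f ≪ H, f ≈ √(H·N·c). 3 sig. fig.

From H = f²/(N·c) + f, with f ≪ H: f ≈ √(H·N·c) = √(192000 × 1.8 × 0.032) = √11059 ≈ 105.2 mm.
The +f correction barely moves this — solving exactly, f² + N·c·f − N·c·H = 0 ⇒ f = (−N·c + √((N·c)² + 4·N·c·H))/2 = (−0.0576 + √44237)/2 ≈ 105.13 mm, so f ≈ 105 mm.

105 mm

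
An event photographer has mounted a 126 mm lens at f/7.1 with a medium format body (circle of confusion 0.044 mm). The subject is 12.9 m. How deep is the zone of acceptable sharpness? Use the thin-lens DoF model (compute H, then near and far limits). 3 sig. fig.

6.92 m

Hyperfocal distance H = f²/(N·c) + f = 126²/(7.1 × 0.044) + 126 = 15876/0.3124 + 126 ≈ 50945.5 mm ≈ 50.95 m.
Near limit Dn = s·(H − f)/(H + s − 2f) = 12900 × (50945.5 − 126) / (50945.5 + 12900 − 2 × 126) = 12900 × 50819.5 / 63593.5 ≈ 10308.8 mm.
Far limit Df = s·(H − f)/(H − s) = 12900 × (50945.5 − 126) / (50945.5 − 12900) = 12900 × 50819.5 / 38045.5 ≈ 17231.3 mm.
Depth of field = Df − Dn = 17231.3 − 10308.8 ≈ 6922.5 mm ≈ 6.92 m.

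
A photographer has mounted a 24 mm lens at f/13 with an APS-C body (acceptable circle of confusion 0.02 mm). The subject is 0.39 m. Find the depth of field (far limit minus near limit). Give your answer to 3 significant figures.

Hyperfocal distance H = f²/(N·c) + f = 24²/(13 × 0.02) + 24 = 576/0.26 + 24 ≈ 2239.4 mm ≈ 2.239 m.
Near limit Dn = s·(H − f)/(H + s − 2f) = 390 × (2239.4 − 24) / (2239.4 + 390 − 2 × 24) = 390 × 2215.4 / 2581.4 ≈ 334.70 mm.
Far limit Df = s·(H − f)/(H − s) = 390 × (2239.4 − 24) / (2239.4 − 390) = 390 × 2215.4 / 1849.4 ≈ 467.18 mm.
Depth of field = Df − Dn = 467.18 − 334.70 ≈ 132.48 mm.

132 mm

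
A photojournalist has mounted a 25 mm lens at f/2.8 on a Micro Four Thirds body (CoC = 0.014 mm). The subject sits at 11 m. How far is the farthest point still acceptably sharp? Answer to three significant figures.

35.3 m

Hyperfocal distance H = f²/(N·c) + f = 25²/(2.8 × 0.014) + 25 = 625/0.0392 + 25 ≈ 15968.9 mm ≈ 15.97 m.
Far limit Df = s·(H − f)/(H − s) = 11000 × (15968.9 − 25) / (15968.9 − 11000) = 11000 × 15943.9 / 4968.9 ≈ 35296 mm ≈ 35.3 m.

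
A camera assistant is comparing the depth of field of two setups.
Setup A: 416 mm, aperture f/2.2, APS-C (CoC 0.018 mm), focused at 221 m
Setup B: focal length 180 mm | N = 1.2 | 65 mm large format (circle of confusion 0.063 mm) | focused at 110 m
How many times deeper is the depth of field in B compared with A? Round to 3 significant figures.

2.70

Setup A: H = 416²/(2.2×0.018) + 416 ≈ 4370517.0 mm; DoF = Df − Dn = 232748 − 210381 ≈ 22367 mm.
Setup B: H = 180²/(1.2×0.063) + 180 ≈ 428751.4 mm; DoF = Df − Dn = 147898 − 87562 ≈ 60336 mm.
Ratio = 60336 / 22367 ≈ 2.70.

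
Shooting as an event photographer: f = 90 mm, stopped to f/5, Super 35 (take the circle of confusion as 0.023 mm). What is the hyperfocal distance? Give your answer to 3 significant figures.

Hyperfocal distance H = f²/(N·c) + f = 90²/(5 × 0.023) + 90 = 8100/0.115 + 90 ≈ 70524.8 mm ≈ 70.5 m.

70.5 m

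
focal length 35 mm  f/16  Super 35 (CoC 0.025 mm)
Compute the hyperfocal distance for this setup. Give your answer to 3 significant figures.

Hyperfocal distance H = f²/(N·c) + f = 35²/(16 × 0.025) + 35 = 1225/0.4 + 35 ≈ 3097.5 mm ≈ 3.10 m.

3.10 m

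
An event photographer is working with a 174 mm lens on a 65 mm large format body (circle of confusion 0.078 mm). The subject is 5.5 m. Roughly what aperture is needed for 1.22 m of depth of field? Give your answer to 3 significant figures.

f/7.99

Write h = H − f = f²/(N·c). The thin-lens limits are Dn = s·h/(h + (s−f)) and Df = s·h/(h − (s−f)), so DoF = Df − Dn = 2·s·(s−f)·h / (h² − (s−f)²).
That is a quadratic in h: DoF·h² − 2·s·(s−f)·h − DoF·(s−f)² = 0 ⇒ h = (s−f)·(s + √(s² + DoF²)) / DoF = 5326 × (5500 + √(5500² + 1220²)) / 1220 = 5326 × (5500 + 5633.68) / 1220 ≈ 48605 mm.
Then N = f²/(c·h) = 174² / (0.078 × 48605) = 30276 / 3791.2 ≈ 7.99.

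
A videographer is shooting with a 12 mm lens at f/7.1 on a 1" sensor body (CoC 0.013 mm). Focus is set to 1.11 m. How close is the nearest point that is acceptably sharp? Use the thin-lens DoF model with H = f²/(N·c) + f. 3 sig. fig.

0.651 m

Hyperfocal distance H = f²/(N·c) + f = 12²/(7.1 × 0.013) + 12 = 144/0.0923 + 12 ≈ 1572.1 mm ≈ 1.572 m.
Near limit Dn = s·(H − f)/(H + s − 2f) = 1110 × (1572.1 − 12) / (1572.1 + 1110 − 2 × 12) = 1110 × 1560.1 / 2658.1 ≈ 651.49 mm ≈ 0.651 m.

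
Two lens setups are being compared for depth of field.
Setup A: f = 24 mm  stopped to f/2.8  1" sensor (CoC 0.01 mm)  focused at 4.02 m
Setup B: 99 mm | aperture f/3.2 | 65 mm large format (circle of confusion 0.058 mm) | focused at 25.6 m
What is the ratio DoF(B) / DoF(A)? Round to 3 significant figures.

Setup A: H = 24²/(2.8×0.01) + 24 ≈ 20595.4 mm; DoF = Df − Dn = 4989.1 − 3366.1 ≈ 1623.0 mm.
Setup B: H = 99²/(3.2×0.058) + 99 ≈ 52906.1 mm; DoF = Df − Dn = 49508 − 17263 ≈ 32245 mm.
Ratio = 32245 / 1623.0 ≈ 19.9.

19.9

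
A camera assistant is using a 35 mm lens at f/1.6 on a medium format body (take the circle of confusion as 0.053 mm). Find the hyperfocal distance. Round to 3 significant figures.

14.5 m

Hyperfocal distance H = f²/(N·c) + f = 35²/(1.6 × 0.053) + 35 = 1225/0.0848 + 35 ≈ 14480.8 mm ≈ 14.5 m.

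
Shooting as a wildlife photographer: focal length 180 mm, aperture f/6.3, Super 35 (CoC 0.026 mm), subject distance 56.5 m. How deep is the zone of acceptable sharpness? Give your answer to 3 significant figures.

35.0 m

Hyperfocal distance H = f²/(N·c) + f = 180²/(6.3 × 0.026) + 180 = 32400/0.1638 + 180 ≈ 197982.2 mm ≈ 198.0 m.
Near limit Dn = s·(H − f)/(H + s − 2f) = 56500 × (197982.2 − 180) / (197982.2 + 56500 − 2 × 180) = 56500 × 197802.2 / 254122.2 ≈ 43978 mm.
Far limit Df = s·(H − f)/(H − s) = 56500 × (197982.2 − 180) / (197982.2 − 56500) = 56500 × 197802.2 / 141482.2 ≈ 78991 mm.
Depth of field = Df − Dn = 78991 − 43978 ≈ 35013 mm ≈ 35.0 m.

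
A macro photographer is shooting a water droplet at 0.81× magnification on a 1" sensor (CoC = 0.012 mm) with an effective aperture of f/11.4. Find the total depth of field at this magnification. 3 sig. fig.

0.417 mm

At magnification m, DoF ≈ 2·N_eff·c/m² = 2 × 11.4 × 0.012 / 0.81² = 0.2736 / 0.6561 ≈ 0.417 mm.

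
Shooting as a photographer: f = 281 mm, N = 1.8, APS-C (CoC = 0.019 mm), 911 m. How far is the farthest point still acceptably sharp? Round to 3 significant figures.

Hyperfocal distance H = f²/(N·c) + f = 281²/(1.8 × 0.019) + 281 = 78961/0.0342 + 281 ≈ 2309082.2 mm ≈ 2309 m.
Far limit Df = s·(H − f)/(H − s) = 911000 × (2309082.2 − 281) / (2309082.2 − 911000) = 911000 × 2308801.2 / 1398082.2 ≈ 1504431 mm ≈ 1500 m.

1500 m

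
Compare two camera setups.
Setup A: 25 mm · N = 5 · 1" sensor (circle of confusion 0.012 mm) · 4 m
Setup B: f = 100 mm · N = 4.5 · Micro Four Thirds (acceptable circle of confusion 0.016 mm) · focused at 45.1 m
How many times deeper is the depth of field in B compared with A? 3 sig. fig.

9.14

Setup A: H = 25²/(5×0.012) + 25 ≈ 10441.7 mm; DoF = Df − Dn = 6468.3 − 2895.2 ≈ 3573.1 mm.
Setup B: H = 100²/(4.5×0.016) + 100 ≈ 138988.9 mm; DoF = Df − Dn = 66716 − 34063 ≈ 32653 mm.
Ratio = 32653 / 3573.1 ≈ 9.14.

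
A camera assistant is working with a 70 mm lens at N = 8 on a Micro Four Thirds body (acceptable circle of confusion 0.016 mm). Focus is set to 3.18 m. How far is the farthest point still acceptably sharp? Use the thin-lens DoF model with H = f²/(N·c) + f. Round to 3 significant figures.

3.46 m

Hyperfocal distance H = f²/(N·c) + f = 70²/(8 × 0.016) + 70 = 4900/0.128 + 70 ≈ 38351.2 mm ≈ 38.35 m.
Far limit Df = s·(H − f)/(H − s) = 3180 × (38351.2 − 70) / (38351.2 − 3180) = 3180 × 38281.2 / 35171.2 ≈ 3461.2 mm ≈ 3.46 m.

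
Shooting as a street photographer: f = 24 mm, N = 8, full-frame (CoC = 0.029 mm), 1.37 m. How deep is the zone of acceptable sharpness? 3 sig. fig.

Hyperfocal distance H = f²/(N·c) + f = 24²/(8 × 0.029) + 24 = 576/0.232 + 24 ≈ 2506.8 mm ≈ 2.507 m.
Near limit Dn = s·(H − f)/(H + s − 2f) = 1370 × (2506.8 − 24) / (2506.8 + 1370 − 2 × 24) = 1370 × 2482.8 / 3828.8 ≈ 888.4 mm.
Far limit Df = s·(H − f)/(H − s) = 1370 × (2506.8 − 24) / (2506.8 − 1370) = 1370 × 2482.8 / 1136.8 ≈ 2992.2 mm.
Depth of field = Df − Dn = 2992.2 − 888.4 ≈ 2103.8 mm ≈ 2.10 m.

2.10 m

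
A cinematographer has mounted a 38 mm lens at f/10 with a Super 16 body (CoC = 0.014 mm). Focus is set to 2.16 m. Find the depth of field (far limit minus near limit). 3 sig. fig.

Hyperfocal distance H = f²/(N·c) + f = 38²/(10 × 0.014) + 38 = 1444/0.14 + 38 ≈ 10352.3 mm ≈ 10.35 m.
Near limit Dn = s·(H − f)/(H + s − 2f) = 2160 × (10352.3 − 38) / (10352.3 + 2160 − 2 × 38) = 2160 × 10314.3 / 12436.3 ≈ 1791.44 mm.
Far limit Df = s·(H − f)/(H − s) = 2160 × (10352.3 − 38) / (10352.3 − 2160) = 2160 × 10314.3 / 8192.3 ≈ 2719.49 mm.
Depth of field = Df − Dn = 2719.49 − 1791.44 ≈ 928.05 mm ≈ 0.928 m.

0.928 m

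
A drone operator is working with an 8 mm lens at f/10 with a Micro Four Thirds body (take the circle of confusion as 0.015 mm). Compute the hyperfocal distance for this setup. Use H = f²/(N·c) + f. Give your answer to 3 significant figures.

435 mm

Hyperfocal distance H = f²/(N·c) + f = 8²/(10 × 0.015) + 8 = 64/0.15 + 8 ≈ 434.7 mm ≈ 0.435 m.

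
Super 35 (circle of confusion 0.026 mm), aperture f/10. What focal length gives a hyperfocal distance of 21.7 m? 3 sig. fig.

75.0 mm

From H = f²/(N·c) + f, with f ≪ H: f ≈ √(H·N·c) = √(21700 × 10 × 0.026) = √5642.0 ≈ 75.11 mm.
Exact: f² + N·c·f − N·c·H = 0 ⇒ f = (−N·c + √((N·c)² + 4·N·c·H))/2 = (−0.26 + √22568)/2 ≈ 74.983 mm ≈ 75.0 mm.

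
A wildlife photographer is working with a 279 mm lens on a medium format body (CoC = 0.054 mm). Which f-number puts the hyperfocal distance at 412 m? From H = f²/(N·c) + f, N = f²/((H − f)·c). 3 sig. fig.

Rearrange H = f²/(N·c) + f for N: N = f² / ((H − f)·c).
N = 279² / ((412000 − 279) × 0.054) = 77841 / 22233 ≈ 3.50.

f/3.50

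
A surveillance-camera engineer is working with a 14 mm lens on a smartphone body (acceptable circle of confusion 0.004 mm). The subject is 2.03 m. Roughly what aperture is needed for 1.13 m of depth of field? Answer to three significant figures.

Write h = H − f = f²/(N·c). The thin-lens limits are Dn = s·h/(h + (s−f)) and Df = s·h/(h − (s−f)), so DoF = Df − Dn = 2·s·(s−f)·h / (h² − (s−f)²).
That is a quadratic in h: DoF·h² − 2·s·(s−f)·h − DoF·(s−f)² = 0 ⇒ h = (s−f)·(s + √(s² + DoF²)) / DoF = 2016 × (2030 + √(2030² + 1130²)) / 1130 = 2016 × (2030 + 2323.32) / 1130 ≈ 7766.6 mm.
Then N = f²/(c·h) = 14² / (0.004 × 7766.6) = 196 / 31.067 ≈ 6.31.

f/6.31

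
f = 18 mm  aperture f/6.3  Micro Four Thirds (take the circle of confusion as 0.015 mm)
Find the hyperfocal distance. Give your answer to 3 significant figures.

Hyperfocal distance H = f²/(N·c) + f = 18²/(6.3 × 0.015) + 18 = 324/0.0945 + 18 ≈ 3446.6 mm ≈ 3.45 m.

3.45 m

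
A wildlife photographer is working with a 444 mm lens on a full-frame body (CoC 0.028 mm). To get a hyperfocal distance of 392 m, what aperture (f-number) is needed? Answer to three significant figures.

f/18

Rearrange H = f²/(N·c) + f for N: N = f² / ((H − f)·c).
N = 444² / ((392000 − 444) × 0.028) = 197136 / 10964 ≈ 18.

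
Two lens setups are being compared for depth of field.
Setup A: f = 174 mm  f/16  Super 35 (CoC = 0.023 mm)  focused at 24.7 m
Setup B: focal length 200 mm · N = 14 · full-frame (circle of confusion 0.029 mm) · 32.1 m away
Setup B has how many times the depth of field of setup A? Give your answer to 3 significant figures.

Setup A: H = 174²/(16×0.023) + 174 ≈ 82445.7 mm; DoF = Df − Dn = 35191 − 19028 ≈ 16163 mm.
Setup B: H = 200²/(14×0.029) + 200 ≈ 98722.2 mm; DoF = Df − Dn = 47470 − 24249 ≈ 23221 mm.
Ratio = 23221 / 16163 ≈ 1.44.

1.44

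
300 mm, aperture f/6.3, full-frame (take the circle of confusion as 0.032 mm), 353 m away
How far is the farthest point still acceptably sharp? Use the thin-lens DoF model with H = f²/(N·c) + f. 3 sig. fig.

Hyperfocal distance H = f²/(N·c) + f = 300²/(6.3 × 0.032) + 300 = 90000/0.2016 + 300 ≈ 446728.6 mm ≈ 446.7 m.
Far limit Df = s·(H − f)/(H − s) = 353000 × (446728.6 − 300) / (446728.6 − 353000) = 353000 × 446428.6 / 93728.6 ≈ 1681337 mm ≈ 1680 m.

1680 m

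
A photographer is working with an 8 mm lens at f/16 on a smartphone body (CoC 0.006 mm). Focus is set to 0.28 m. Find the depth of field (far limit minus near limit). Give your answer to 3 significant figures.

Hyperfocal distance H = f²/(N·c) + f = 8²/(16 × 0.006) + 8 = 64/0.096 + 8 ≈ 674.7 mm ≈ 0.675 m.
Near limit Dn = s·(H − f)/(H + s − 2f) = 280 × (674.7 − 8) / (674.7 + 280 − 2 × 8) = 280 × 666.7 / 938.7 ≈ 198.86 mm.
Far limit Df = s·(H − f)/(H − s) = 280 × (674.7 − 8) / (674.7 − 280) = 280 × 666.7 / 394.7 ≈ 472.97 mm.
Depth of field = Df − Dn = 472.97 − 198.86 ≈ 274.11 mm.

274 mm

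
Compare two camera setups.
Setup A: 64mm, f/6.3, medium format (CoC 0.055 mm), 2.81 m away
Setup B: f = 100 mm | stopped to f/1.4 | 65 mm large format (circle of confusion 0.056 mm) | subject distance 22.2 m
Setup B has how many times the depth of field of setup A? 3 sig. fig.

Setup A: H = 64²/(6.3×0.055) + 64 ≈ 11885.1 mm; DoF = Df − Dn = 3660.3 − 2280.3 ≈ 1380.0 mm.
Setup B: H = 100²/(1.4×0.056) + 100 ≈ 127651.0 mm; DoF = Df − Dn = 26852.6 − 18921.6 ≈ 7931.0 mm.
Ratio = 7931.0 / 1380.0 ≈ 5.75.

5.75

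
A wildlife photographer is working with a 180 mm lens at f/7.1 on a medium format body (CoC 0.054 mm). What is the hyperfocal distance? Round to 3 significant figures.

84.7 m

Hyperfocal distance H = f²/(N·c) + f = 180²/(7.1 × 0.054) + 180 = 32400/0.3834 + 180 ≈ 84687.0 mm ≈ 84.7 m.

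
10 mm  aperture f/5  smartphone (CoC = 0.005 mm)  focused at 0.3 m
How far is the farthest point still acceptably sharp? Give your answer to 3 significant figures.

323 mm

Hyperfocal distance H = f²/(N·c) + f = 10²/(5 × 0.005) + 10 = 100/0.025 + 10 ≈ 4010.0 mm ≈ 4.010 m.
Far limit Df = s·(H − f)/(H − s) = 300 × (4010.0 − 10) / (4010.0 − 300) = 300 × 4000.0 / 3710.0 ≈ 323.45 mm.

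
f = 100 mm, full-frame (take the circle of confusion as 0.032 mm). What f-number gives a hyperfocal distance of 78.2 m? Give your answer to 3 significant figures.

f/4

Rearrange H = f²/(N·c) + f for N: N = f² / ((H − f)·c).
N = 100² / ((78200 − 100) × 0.032) = 10000 / 2499 ≈ 4.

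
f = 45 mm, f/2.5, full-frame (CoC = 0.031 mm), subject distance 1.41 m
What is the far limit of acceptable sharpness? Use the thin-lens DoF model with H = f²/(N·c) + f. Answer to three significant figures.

Hyperfocal distance H = f²/(N·c) + f = 45²/(2.5 × 0.031) + 45 = 2025/0.0775 + 45 ≈ 26174.0 mm ≈ 26.17 m.
Far limit Df = s·(H − f)/(H − s) = 1410 × (26174.0 − 45) / (26174.0 − 1410) = 1410 × 26129.0 / 24764.0 ≈ 1487.7 mm ≈ 1.49 m.

1.49 m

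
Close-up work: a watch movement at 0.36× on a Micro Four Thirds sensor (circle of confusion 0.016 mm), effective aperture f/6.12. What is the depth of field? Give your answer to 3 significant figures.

At magnification m, DoF ≈ 2·N_eff·c/m² = 2 × 6.12 × 0.016 / 0.36² = 0.1958 / 0.1296 ≈ 1.51 mm.

1.51 mm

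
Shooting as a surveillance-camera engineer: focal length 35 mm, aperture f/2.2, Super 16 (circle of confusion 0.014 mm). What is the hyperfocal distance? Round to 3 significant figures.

39.8 m

Hyperfocal distance H = f²/(N·c) + f = 35²/(2.2 × 0.014) + 35 = 1225/0.0308 + 35 ≈ 39807.7 mm ≈ 39.8 m.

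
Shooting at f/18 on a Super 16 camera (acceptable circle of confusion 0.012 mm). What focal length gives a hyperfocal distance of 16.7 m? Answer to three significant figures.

From H = f²/(N·c) + f, with f ≪ H: f ≈ √(H·N·c) = √(16700 × 18 × 0.012) = √3607.2 ≈ 60.06 mm.
Exact: f² + N·c·f − N·c·H = 0 ⇒ f = (−N·c + √((N·c)² + 4·N·c·H))/2 = (−0.216 + √14429)/2 ≈ 59.952 mm ≈ 60.0 mm.

60.0 mm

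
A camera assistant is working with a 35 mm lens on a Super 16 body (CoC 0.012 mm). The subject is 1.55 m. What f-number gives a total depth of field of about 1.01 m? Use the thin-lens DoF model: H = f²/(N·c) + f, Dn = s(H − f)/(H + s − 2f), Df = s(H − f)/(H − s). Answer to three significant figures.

Write h = H − f = f²/(N·c). The thin-lens limits are Dn = s·h/(h + (s−f)) and Df = s·h/(h − (s−f)), so DoF = Df − Dn = 2·s·(s−f)·h / (h² − (s−f)²).
That is a quadratic in h: DoF·h² − 2·s·(s−f)·h − DoF·(s−f)² = 0 ⇒ h = (s−f)·(s + √(s² + DoF²)) / DoF = 1515 × (1550 + √(1550² + 1010²)) / 1010 = 1515 × (1550 + 1850.03) / 1010 ≈ 5100.0 mm.
Then N = f²/(c·h) = 35² / (0.012 × 5100.0) = 1225 / 61.200 ≈ 20.

f/20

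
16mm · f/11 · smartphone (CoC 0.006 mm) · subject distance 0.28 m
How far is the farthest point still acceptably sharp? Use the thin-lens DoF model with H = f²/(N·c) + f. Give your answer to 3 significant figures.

Hyperfocal distance H = f²/(N·c) + f = 16²/(11 × 0.006) + 16 = 256/0.066 + 16 ≈ 3894.8 mm ≈ 3.895 m.
Far limit Df = s·(H − f)/(H − s) = 280 × (3894.8 − 16) / (3894.8 − 280) = 280 × 3878.8 / 3614.8 ≈ 300.45 mm.

300 mm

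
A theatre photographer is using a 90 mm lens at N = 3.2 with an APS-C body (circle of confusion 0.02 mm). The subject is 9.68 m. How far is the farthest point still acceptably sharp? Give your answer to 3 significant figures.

Hyperfocal distance H = f²/(N·c) + f = 90²/(3.2 × 0.02) + 90 = 8100/0.064 + 90 ≈ 126652.5 mm ≈ 126.7 m.
Far limit Df = s·(H − f)/(H − s) = 9680 × (126652.5 − 90) / (126652.5 − 9680) = 9680 × 126562.5 / 116972.5 ≈ 10474 mm ≈ 10.5 m.

10.5 m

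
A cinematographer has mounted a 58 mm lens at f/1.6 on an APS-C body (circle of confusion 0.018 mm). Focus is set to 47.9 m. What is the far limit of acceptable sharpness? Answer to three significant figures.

81.1 m

Hyperfocal distance H = f²/(N·c) + f = 58²/(1.6 × 0.018) + 58 = 3364/0.0288 + 58 ≈ 116863.6 mm ≈ 116.9 m.
Far limit Df = s·(H − f)/(H − s) = 47900 × (116863.6 − 58) / (116863.6 − 47900) = 47900 × 116805.6 / 68963.6 ≈ 81130 mm ≈ 81.1 m.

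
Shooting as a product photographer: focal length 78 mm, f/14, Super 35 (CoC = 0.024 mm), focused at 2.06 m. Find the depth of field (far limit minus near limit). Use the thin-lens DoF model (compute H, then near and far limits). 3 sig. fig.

456 mm

Hyperfocal distance H = f²/(N·c) + f = 78²/(14 × 0.024) + 78 = 6084/0.336 + 78 ≈ 18185.1 mm ≈ 18.19 m.
Near limit Dn = s·(H − f)/(H + s − 2f) = 2060 × (18185.1 − 78) / (18185.1 + 2060 − 2 × 78) = 2060 × 18107.1 / 20089.1 ≈ 1856.76 mm.
Far limit Df = s·(H − f)/(H − s) = 2060 × (18185.1 − 78) / (18185.1 − 2060) = 2060 × 18107.1 / 16125.1 ≈ 2313.20 mm.
Depth of field = Df − Dn = 2313.20 − 1856.76 ≈ 456.44 mm.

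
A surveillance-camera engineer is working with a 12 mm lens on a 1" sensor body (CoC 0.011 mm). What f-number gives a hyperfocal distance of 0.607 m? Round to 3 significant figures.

f/22

Rearrange H = f²/(N·c) + f for N: N = f² / ((H − f)·c).
N = 12² / ((607 − 12) × 0.011) = 144 / 6.545 ≈ 22.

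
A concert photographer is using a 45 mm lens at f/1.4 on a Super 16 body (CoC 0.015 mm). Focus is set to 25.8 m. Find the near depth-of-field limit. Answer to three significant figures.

Hyperfocal distance H = f²/(N·c) + f = 45²/(1.4 × 0.015) + 45 = 2025/0.021 + 45 ≈ 96473.6 mm ≈ 96.47 m.
Near limit Dn = s·(H − f)/(H + s − 2f) = 25800 × (96473.6 − 45) / (96473.6 + 25800 − 2 × 45) = 25800 × 96428.6 / 122183.6 ≈ 20362 mm ≈ 20.4 m.

20.4 m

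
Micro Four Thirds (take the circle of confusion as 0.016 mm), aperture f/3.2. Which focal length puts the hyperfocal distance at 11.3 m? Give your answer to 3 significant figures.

24.0 mm

From H = f²/(N·c) + f, with f ≪ H: f ≈ √(H·N·c) = √(11300 × 3.2 × 0.016) = √578.56 ≈ 24.05 mm.
Exact: f² + N·c·f − N·c·H = 0 ⇒ f = (−N·c + √((N·c)² + 4·N·c·H))/2 = (−0.0512 + √2314.2)/2 ≈ 24.028 mm ≈ 24.0 mm.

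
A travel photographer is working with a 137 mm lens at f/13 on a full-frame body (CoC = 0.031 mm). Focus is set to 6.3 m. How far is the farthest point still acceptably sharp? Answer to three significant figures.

Hyperfocal distance H = f²/(N·c) + f = 137²/(13 × 0.031) + 137 = 18769/0.403 + 137 ≈ 46710.2 mm ≈ 46.71 m.
Far limit Df = s·(H − f)/(H − s) = 6300 × (46710.2 − 137) / (46710.2 − 6300) = 6300 × 46573.2 / 40410.2 ≈ 7260.8 mm ≈ 7.26 m.

7.26 m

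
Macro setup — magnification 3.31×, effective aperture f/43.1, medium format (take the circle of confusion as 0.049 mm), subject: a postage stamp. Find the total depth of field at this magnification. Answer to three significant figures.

0.386 mm

At magnification m, DoF ≈ 2·N_eff·c/m² = 2 × 43.1 × 0.049 / 3.31² = 4.224 / 10.96 ≈ 0.386 mm.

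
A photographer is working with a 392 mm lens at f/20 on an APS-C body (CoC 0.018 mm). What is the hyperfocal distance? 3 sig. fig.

Hyperfocal distance H = f²/(N·c) + f = 392²/(20 × 0.018) + 392 = 153664/0.36 + 392 ≈ 427236.4 mm ≈ 427 m.

427 m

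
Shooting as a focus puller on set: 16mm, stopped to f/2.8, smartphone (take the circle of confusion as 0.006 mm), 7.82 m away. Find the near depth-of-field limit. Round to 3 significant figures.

5.17 m

Hyperfocal distance H = f²/(N·c) + f = 16²/(2.8 × 0.006) + 16 = 256/0.0168 + 16 ≈ 15254.1 mm ≈ 15.25 m.
Near limit Dn = s·(H − f)/(H + s − 2f) = 7820 × (15254.1 − 16) / (15254.1 + 7820 − 2 × 16) = 7820 × 15238.1 / 23042.1 ≈ 5171.5 mm ≈ 5.17 m.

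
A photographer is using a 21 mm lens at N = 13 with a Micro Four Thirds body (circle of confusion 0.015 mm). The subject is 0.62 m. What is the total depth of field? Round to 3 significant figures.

353 mm

Hyperfocal distance H = f²/(N·c) + f = 21²/(13 × 0.015) + 21 = 441/0.195 + 21 ≈ 2282.5 mm ≈ 2.283 m.
Near limit Dn = s·(H − f)/(H + s − 2f) = 620 × (2282.5 − 21) / (2282.5 + 620 − 2 × 21) = 620 × 2261.5 / 2860.5 ≈ 490.17 mm.
Far limit Df = s·(H − f)/(H − s) = 620 × (2282.5 − 21) / (2282.5 − 620) = 620 × 2261.5 / 1662.5 ≈ 843.38 mm.
Depth of field = Df − Dn = 843.38 − 490.17 ≈ 353.21 mm.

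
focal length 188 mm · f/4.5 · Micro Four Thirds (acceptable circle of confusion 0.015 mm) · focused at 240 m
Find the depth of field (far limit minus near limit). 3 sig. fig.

Hyperfocal distance H = f²/(N·c) + f = 188²/(4.5 × 0.015) + 188 = 35344/0.0675 + 188 ≈ 523802.8 mm ≈ 523.8 m.
Near limit Dn = s·(H − f)/(H + s − 2f) = 240000 × (523802.8 − 188) / (523802.8 + 240000 − 2 × 188) = 240000 × 523614.8 / 763426.8 ≈ 164610 mm.
Far limit Df = s·(H − f)/(H − s) = 240000 × (523802.8 − 188) / (523802.8 − 240000) = 240000 × 523614.8 / 283802.8 ≈ 442799 mm.
Depth of field = Df − Dn = 442799 − 164610 ≈ 278189 mm ≈ 278 m.

278 m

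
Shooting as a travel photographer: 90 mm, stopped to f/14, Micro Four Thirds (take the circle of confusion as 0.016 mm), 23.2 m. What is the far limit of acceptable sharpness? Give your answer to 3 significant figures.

64.3 m

Hyperfocal distance H = f²/(N·c) + f = 90²/(14 × 0.016) + 90 = 8100/0.224 + 90 ≈ 36250.7 mm ≈ 36.25 m.
Far limit Df = s·(H − f)/(H − s) = 23200 × (36250.7 − 90) / (36250.7 − 23200) = 23200 × 36160.7 / 13050.7 ≈ 64282 mm ≈ 64.3 m.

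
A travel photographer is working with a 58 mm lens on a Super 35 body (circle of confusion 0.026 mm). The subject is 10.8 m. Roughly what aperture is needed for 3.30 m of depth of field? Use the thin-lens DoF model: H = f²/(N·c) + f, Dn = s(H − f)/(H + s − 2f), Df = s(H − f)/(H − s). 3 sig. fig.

f/1.80

Write h = H − f = f²/(N·c). The thin-lens limits are Dn = s·h/(h + (s−f)) and Df = s·h/(h − (s−f)), so DoF = Df − Dn = 2·s·(s−f)·h / (h² − (s−f)²).
That is a quadratic in h: DoF·h² − 2·s·(s−f)·h − DoF·(s−f)² = 0 ⇒ h = (s−f)·(s + √(s² + DoF²)) / DoF = 10742 × (10800 + √(10800² + 3300²)) / 3300 = 10742 × (10800 + 11292.9) / 3300 ≈ 71916 mm.
Then N = f²/(c·h) = 58² / (0.026 × 71916) = 3364 / 1869.8 ≈ 1.80.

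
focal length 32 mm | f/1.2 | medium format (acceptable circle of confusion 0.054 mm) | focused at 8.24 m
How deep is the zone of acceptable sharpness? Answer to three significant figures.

11.7 m

Hyperfocal distance H = f²/(N·c) + f = 32²/(1.2 × 0.054) + 32 = 1024/0.0648 + 32 ≈ 15834.5 mm ≈ 15.83 m.
Near limit Dn = s·(H − f)/(H + s − 2f) = 8240 × (15834.5 − 32) / (15834.5 + 8240 − 2 × 32) = 8240 × 15802.5 / 24010.5 ≈ 5423 mm.
Far limit Df = s·(H − f)/(H − s) = 8240 × (15834.5 − 32) / (15834.5 − 8240) = 8240 × 15802.5 / 7594.5 ≈ 17146 mm.
Depth of field = Df − Dn = 17146 − 5423 ≈ 11723 mm ≈ 11.7 m.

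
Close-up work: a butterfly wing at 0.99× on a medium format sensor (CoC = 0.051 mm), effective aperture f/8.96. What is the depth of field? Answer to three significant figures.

At magnification m, DoF ≈ 2·N_eff·c/m² = 2 × 8.96 × 0.051 / 0.99² = 0.9139 / 0.9801 ≈ 0.932 mm.

0.932 mm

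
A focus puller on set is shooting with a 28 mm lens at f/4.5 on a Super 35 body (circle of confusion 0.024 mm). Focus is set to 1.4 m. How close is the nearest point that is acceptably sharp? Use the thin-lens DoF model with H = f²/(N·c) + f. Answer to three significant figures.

Hyperfocal distance H = f²/(N·c) + f = 28²/(4.5 × 0.024) + 28 = 784/0.108 + 28 ≈ 7287.3 mm ≈ 7.287 m.
Near limit Dn = s·(H − f)/(H + s − 2f) = 1400 × (7287.3 − 28) / (7287.3 + 1400 − 2 × 28) = 1400 × 7259.3 / 8631.3 ≈ 1177.5 mm ≈ 1.18 m.

1.18 m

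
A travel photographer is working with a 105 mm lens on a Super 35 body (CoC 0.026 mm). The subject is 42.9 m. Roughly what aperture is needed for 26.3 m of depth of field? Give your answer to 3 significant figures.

Write h = H − f = f²/(N·c). The thin-lens limits are Dn = s·h/(h + (s−f)) and Df = s·h/(h − (s−f)), so DoF = Df − Dn = 2·s·(s−f)·h / (h² − (s−f)²).
That is a quadratic in h: DoF·h² − 2·s·(s−f)·h − DoF·(s−f)² = 0 ⇒ h = (s−f)·(s + √(s² + DoF²)) / DoF = 42795 × (42900 + √(42900² + 26300²)) / 26300 = 42795 × (42900 + 50320.0) / 26300 ≈ 151686 mm.
Then N = f²/(c·h) = 105² / (0.026 × 151686) = 11025 / 3943.8 ≈ 2.80.

f/2.80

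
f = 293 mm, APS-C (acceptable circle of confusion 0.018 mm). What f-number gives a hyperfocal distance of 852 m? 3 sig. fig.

f/5.60

Rearrange H = f²/(N·c) + f for N: N = f² / ((H − f)·c).
N = 293² / ((852000 − 293) × 0.018) = 85849 / 15331 ≈ 5.60.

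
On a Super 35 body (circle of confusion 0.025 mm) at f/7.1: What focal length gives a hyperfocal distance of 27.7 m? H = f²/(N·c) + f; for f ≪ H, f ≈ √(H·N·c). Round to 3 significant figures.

From H = f²/(N·c) + f, with f ≪ H: f ≈ √(H·N·c) = √(27700 × 7.1 × 0.025) = √4916.8 ≈ 70.12 mm.
Exact: f² + N·c·f − N·c·H = 0 ⇒ f = (−N·c + √((N·c)² + 4·N·c·H))/2 = (−0.1775 + √19667)/2 ≈ 70.031 mm ≈ 70.0 mm.

70.0 mm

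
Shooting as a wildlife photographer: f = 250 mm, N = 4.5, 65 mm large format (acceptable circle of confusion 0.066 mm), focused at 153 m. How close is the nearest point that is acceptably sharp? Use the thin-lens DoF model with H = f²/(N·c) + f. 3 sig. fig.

88.7 m

Hyperfocal distance H = f²/(N·c) + f = 250²/(4.5 × 0.066) + 250 = 62500/0.297 + 250 ≈ 210687.7 mm ≈ 210.7 m.
Near limit Dn = s·(H − f)/(H + s − 2f) = 153000 × (210687.7 − 250) / (210687.7 + 153000 − 2 × 250) = 153000 × 210437.7 / 363187.7 ≈ 88651 mm ≈ 88.7 m.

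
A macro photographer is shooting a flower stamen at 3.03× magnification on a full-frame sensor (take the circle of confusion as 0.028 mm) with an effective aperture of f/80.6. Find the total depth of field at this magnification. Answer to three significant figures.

At magnification m, DoF ≈ 2·N_eff·c/m² = 2 × 80.6 × 0.028 / 3.03² = 4.514 / 9.181 ≈ 0.492 mm.

0.492 mm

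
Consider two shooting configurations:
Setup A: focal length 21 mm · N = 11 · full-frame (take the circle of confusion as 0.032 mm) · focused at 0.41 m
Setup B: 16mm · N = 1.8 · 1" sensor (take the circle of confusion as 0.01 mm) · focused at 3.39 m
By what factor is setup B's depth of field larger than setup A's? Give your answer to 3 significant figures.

Setup A: H = 21²/(11×0.032) + 21 ≈ 1273.8 mm; DoF = Df − Dn = 594.63 − 312.86 ≈ 281.77 mm.
Setup B: H = 16²/(1.8×0.01) + 16 ≈ 14238.2 mm; DoF = Df − Dn = 4444.4 − 2740.0 ≈ 1704.4 mm.
Ratio = 1704.4 / 281.77 ≈ 6.05.

6.05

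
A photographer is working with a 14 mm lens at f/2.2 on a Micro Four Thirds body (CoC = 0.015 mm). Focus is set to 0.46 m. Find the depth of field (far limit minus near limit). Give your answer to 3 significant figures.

69.5 mm

Hyperfocal distance H = f²/(N·c) + f = 14²/(2.2 × 0.015) + 14 = 196/0.033 + 14 ≈ 5953.4 mm ≈ 5.953 m.
Near limit Dn = s·(H − f)/(H + s − 2f) = 460 × (5953.4 − 14) / (5953.4 + 460 − 2 × 14) = 460 × 5939.4 / 6385.4 ≈ 427.870 mm.
Far limit Df = s·(H − f)/(H − s) = 460 × (5953.4 − 14) / (5953.4 − 460) = 460 × 5939.4 / 5493.4 ≈ 497.347 mm.
Depth of field = Df − Dn = 497.347 − 427.870 ≈ 69.477 mm.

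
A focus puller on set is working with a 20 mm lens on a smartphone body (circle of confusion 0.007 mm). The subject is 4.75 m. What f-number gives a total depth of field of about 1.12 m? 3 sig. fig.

f/1.41

Write h = H − f = f²/(N·c). The thin-lens limits are Dn = s·h/(h + (s−f)) and Df = s·h/(h − (s−f)), so DoF = Df − Dn = 2·s·(s−f)·h / (h² − (s−f)²).
That is a quadratic in h: DoF·h² − 2·s·(s−f)·h − DoF·(s−f)² = 0 ⇒ h = (s−f)·(s + √(s² + DoF²)) / DoF = 4730 × (4750 + √(4750² + 1120²)) / 1120 = 4730 × (4750 + 4880.26) / 1120 ≈ 40671 mm.
Then N = f²/(c·h) = 20² / (0.007 × 40671) = 400 / 284.69 ≈ 1.41.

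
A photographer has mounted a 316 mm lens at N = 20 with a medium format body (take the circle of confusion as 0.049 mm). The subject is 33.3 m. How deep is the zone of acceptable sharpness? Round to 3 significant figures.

24.1 m

Hyperfocal distance H = f²/(N·c) + f = 316²/(20 × 0.049) + 316 = 99856/0.98 + 316 ≈ 102209.9 mm ≈ 102.2 m.
Near limit Dn = s·(H − f)/(H + s − 2f) = 33300 × (102209.9 − 316) / (102209.9 + 33300 − 2 × 316) = 33300 × 101893.9 / 134877.9 ≈ 25157 mm.
Far limit Df = s·(H − f)/(H − s) = 33300 × (102209.9 − 316) / (102209.9 − 33300) = 33300 × 101893.9 / 68909.9 ≈ 49239 mm.
Depth of field = Df − Dn = 49239 − 25157 ≈ 24082 mm ≈ 24.1 m.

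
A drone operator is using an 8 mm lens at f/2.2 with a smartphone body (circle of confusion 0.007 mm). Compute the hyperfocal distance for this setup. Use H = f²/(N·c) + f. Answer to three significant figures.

4.16 m

Hyperfocal distance H = f²/(N·c) + f = 8²/(2.2 × 0.007) + 8 = 64/0.0154 + 8 ≈ 4163.8 mm ≈ 4.16 m.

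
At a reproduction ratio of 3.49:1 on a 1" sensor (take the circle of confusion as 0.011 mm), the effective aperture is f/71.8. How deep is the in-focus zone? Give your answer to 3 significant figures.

At magnification m, DoF ≈ 2·N_eff·c/m² = 2 × 71.8 × 0.011 / 3.49² = 1.58 / 12.18 ≈ 0.13 mm.

0.130 mm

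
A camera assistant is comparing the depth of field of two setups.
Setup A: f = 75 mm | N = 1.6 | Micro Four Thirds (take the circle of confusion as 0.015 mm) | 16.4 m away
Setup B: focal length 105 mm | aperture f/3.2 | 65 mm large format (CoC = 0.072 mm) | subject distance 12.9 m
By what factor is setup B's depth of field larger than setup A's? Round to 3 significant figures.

3.24

Setup A: H = 75²/(1.6×0.015) + 75 ≈ 234450.0 mm; DoF = Df − Dn = 17627.8 − 15332.1 ≈ 2295.7 mm.
Setup B: H = 105²/(3.2×0.072) + 105 ≈ 47956.6 mm; DoF = Df − Dn = 17608.3 − 10178.4 ≈ 7429.9 mm.
Ratio = 7429.9 / 2295.7 ≈ 3.24.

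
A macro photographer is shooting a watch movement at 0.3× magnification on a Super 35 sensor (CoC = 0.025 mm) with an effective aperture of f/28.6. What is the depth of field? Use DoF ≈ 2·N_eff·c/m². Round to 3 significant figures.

At magnification m, DoF ≈ 2·N_eff·c/m² = 2 × 28.6 × 0.025 / 0.3² = 1.43 / 0.09 ≈ 15.9 mm.

15.9 mm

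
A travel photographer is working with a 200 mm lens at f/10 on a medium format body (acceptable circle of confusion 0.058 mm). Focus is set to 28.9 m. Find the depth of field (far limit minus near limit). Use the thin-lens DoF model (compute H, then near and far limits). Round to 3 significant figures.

Hyperfocal distance H = f²/(N·c) + f = 200²/(10 × 0.058) + 200 = 40000/0.58 + 200 ≈ 69165.5 mm ≈ 69.17 m.
Near limit Dn = s·(H − f)/(H + s − 2f) = 28900 × (69165.5 − 200) / (69165.5 + 28900 − 2 × 200) = 28900 × 68965.5 / 97665.5 ≈ 20407 mm.
Far limit Df = s·(H − f)/(H − s) = 28900 × (69165.5 − 200) / (69165.5 − 28900) = 28900 × 68965.5 / 40265.5 ≈ 49499 mm.
Depth of field = Df − Dn = 49499 − 20407 ≈ 29092 mm ≈ 29.1 m.

29.1 m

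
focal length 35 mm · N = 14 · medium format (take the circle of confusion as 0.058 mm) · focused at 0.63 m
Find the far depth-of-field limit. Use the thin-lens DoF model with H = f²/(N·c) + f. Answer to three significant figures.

Hyperfocal distance H = f²/(N·c) + f = 35²/(14 × 0.058) + 35 = 1225/0.812 + 35 ≈ 1543.6 mm ≈ 1.544 m.
Far limit Df = s·(H − f)/(H − s) = 630 × (1543.6 − 35) / (1543.6 − 630) = 630 × 1508.6 / 913.6 ≈ 1040.3 mm ≈ 1.04 m.

1.04 m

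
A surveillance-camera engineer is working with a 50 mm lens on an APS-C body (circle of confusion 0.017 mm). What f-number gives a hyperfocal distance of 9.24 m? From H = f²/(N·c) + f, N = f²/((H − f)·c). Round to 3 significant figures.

f/16

Rearrange H = f²/(N·c) + f for N: N = f² / ((H − f)·c).
N = 50² / ((9240 − 50) × 0.017) = 2500 / 156.2 ≈ 16.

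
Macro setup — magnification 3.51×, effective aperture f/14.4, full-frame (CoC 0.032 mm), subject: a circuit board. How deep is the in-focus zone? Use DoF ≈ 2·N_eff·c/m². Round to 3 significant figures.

At magnification m, DoF ≈ 2·N_eff·c/m² = 2 × 14.4 × 0.032 / 3.51² = 0.9216 / 12.32 ≈ 0.0748 mm.

0.0748 mm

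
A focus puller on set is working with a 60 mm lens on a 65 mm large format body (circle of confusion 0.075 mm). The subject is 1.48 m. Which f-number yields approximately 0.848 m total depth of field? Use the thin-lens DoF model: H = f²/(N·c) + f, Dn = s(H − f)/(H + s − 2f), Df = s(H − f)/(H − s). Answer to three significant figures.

f/9

Write h = H − f = f²/(N·c). The thin-lens limits are Dn = s·h/(h + (s−f)) and Df = s·h/(h − (s−f)), so DoF = Df − Dn = 2·s·(s−f)·h / (h² − (s−f)²).
That is a quadratic in h: DoF·h² − 2·s·(s−f)·h − DoF·(s−f)² = 0 ⇒ h = (s−f)·(s + √(s² + DoF²)) / DoF = 1420 × (1480 + √(1480² + 848²)) / 848 = 1420 × (1480 + 1705.73) / 848 ≈ 5334.6 mm.
Then N = f²/(c·h) = 60² / (0.075 × 5334.6) = 3600 / 400.09 ≈ 9.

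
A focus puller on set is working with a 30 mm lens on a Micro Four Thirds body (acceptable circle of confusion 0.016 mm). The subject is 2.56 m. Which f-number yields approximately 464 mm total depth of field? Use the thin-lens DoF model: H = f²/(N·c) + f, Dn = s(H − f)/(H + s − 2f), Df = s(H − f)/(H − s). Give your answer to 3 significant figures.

Write h = H − f = f²/(N·c). The thin-lens limits are Dn = s·h/(h + (s−f)) and Df = s·h/(h − (s−f)), so DoF = Df − Dn = 2·s·(s−f)·h / (h² − (s−f)²).
That is a quadratic in h: DoF·h² − 2·s·(s−f)·h − DoF·(s−f)² = 0 ⇒ h = (s−f)·(s + √(s² + DoF²)) / DoF = 2530 × (2560 + √(2560² + 464²)) / 464 = 2530 × (2560 + 2601.71) / 464 ≈ 28145 mm.
Then N = f²/(c·h) = 30² / (0.016 × 28145) = 900 / 450.31 ≈ 2.00.

f/2.00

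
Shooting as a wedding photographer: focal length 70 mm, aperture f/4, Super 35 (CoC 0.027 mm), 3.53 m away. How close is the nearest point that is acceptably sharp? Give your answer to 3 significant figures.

Hyperfocal distance H = f²/(N·c) + f = 70²/(4 × 0.027) + 70 = 4900/0.108 + 70 ≈ 45440.4 mm ≈ 45.44 m.
Near limit Dn = s·(H − f)/(H + s − 2f) = 3530 × (45440.4 − 70) / (45440.4 + 3530 − 2 × 70) = 3530 × 45370.4 / 48830.4 ≈ 3279.9 mm ≈ 3.28 m.

3.28 m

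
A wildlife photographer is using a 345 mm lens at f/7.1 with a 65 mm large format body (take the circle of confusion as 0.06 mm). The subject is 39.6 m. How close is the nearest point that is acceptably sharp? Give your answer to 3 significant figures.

Hyperfocal distance H = f²/(N·c) + f = 345²/(7.1 × 0.06) + 345 = 119025/0.426 + 345 ≈ 279746.4 mm ≈ 279.7 m.
Near limit Dn = s·(H − f)/(H + s − 2f) = 39600 × (279746.4 − 345) / (279746.4 + 39600 − 2 × 345) = 39600 × 279401.4 / 318656.4 ≈ 34722 mm ≈ 34.7 m.

34.7 m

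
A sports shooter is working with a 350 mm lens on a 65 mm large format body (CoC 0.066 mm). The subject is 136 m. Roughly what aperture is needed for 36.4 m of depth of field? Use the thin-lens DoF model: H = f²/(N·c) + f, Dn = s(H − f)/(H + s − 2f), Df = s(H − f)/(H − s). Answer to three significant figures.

Write h = H − f = f²/(N·c). The thin-lens limits are Dn = s·h/(h + (s−f)) and Df = s·h/(h − (s−f)), so DoF = Df − Dn = 2·s·(s−f)·h / (h² − (s−f)²).
That is a quadratic in h: DoF·h² − 2·s·(s−f)·h − DoF·(s−f)² = 0 ⇒ h = (s−f)·(s + √(s² + DoF²)) / DoF = 135650 × (136000 + √(136000² + 36400²)) / 36400 = 135650 × (136000 + 140787) / 36400 ≈ 1031488 mm.
Then N = f²/(c·h) = 350² / (0.066 × 1031488) = 122500 / 68078 ≈ 1.80.

f/1.80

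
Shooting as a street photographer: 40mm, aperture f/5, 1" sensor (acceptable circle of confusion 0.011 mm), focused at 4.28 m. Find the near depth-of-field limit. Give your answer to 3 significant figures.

3.74 m

Hyperfocal distance H = f²/(N·c) + f = 40²/(5 × 0.011) + 40 = 1600/0.055 + 40 ≈ 29130.9 mm ≈ 29.13 m.
Near limit Dn = s·(H − f)/(H + s − 2f) = 4280 × (29130.9 − 40) / (29130.9 + 4280 − 2 × 40) = 4280 × 29090.9 / 33330.9 ≈ 3735.5 mm ≈ 3.74 m.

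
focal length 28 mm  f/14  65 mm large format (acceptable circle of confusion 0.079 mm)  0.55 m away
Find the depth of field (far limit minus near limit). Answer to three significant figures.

Hyperfocal distance H = f²/(N·c) + f = 28²/(14 × 0.079) + 28 = 784/1.106 + 28 ≈ 736.9 mm ≈ 0.737 m.
Near limit Dn = s·(H − f)/(H + s − 2f) = 550 × (736.9 − 28) / (736.9 + 550 − 2 × 28) = 550 × 708.9 / 1230.9 ≈ 316.7 mm.
Far limit Df = s·(H − f)/(H − s) = 550 × (736.9 − 28) / (736.9 − 550) = 550 × 708.9 / 186.9 ≈ 2086.4 mm.
Depth of field = Df − Dn = 2086.4 − 316.7 ≈ 1769.7 mm ≈ 1.77 m.

1.77 m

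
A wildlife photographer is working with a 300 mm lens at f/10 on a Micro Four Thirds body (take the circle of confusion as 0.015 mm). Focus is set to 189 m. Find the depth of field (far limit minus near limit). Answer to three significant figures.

Hyperfocal distance H = f²/(N·c) + f = 300²/(10 × 0.015) + 300 = 90000/0.15 + 300 ≈ 600300.0 mm ≈ 600.3 m.
Near limit Dn = s·(H − f)/(H + s − 2f) = 189000 × (600300.0 − 300) / (600300.0 + 189000 − 2 × 300) = 189000 × 600000.0 / 788700.0 ≈ 143781 mm.
Far limit Df = s·(H − f)/(H − s) = 189000 × (600300.0 − 300) / (600300.0 − 189000) = 189000 × 600000.0 / 411300.0 ≈ 275711 mm.
Depth of field = Df − Dn = 275711 − 143781 ≈ 131930 mm ≈ 132 m.

132 m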